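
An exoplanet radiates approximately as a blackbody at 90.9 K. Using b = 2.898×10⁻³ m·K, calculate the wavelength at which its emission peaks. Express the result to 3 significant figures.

λ_max ≈ 31.9 μm

Wien's displacement law: λ_max = b/T = (2.898×10⁻³ m·K)/(90.9 K) = 3.188×10⁻⁵ m.
That is 31.9 μm, in the infrared range.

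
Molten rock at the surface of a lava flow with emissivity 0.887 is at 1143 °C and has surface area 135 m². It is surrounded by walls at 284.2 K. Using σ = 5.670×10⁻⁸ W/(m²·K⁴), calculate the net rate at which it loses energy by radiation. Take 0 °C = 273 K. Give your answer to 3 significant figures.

Net loss ≈ 2.73×10⁷ W

T = 1143 °C + 273 = 1416 K.
Area A = 135 m².
Net radiated power P_net = εσA(T⁴ − T₀⁴) = 0.887×5.670×10⁻⁸×135×(1416⁴ − 284.2⁴).
T⁴ − T₀⁴ = 4.02025×10¹² − 6.52373×10⁹ = 4.01373×10¹² K⁴, so P_net = 2.73×10⁷ W.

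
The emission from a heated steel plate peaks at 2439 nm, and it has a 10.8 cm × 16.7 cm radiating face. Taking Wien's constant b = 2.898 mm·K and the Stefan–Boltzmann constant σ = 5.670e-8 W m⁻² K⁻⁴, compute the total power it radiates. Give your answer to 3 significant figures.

Wien's law: T = b/λ_max = 2.898×10⁻³/2.439×10⁻⁶ = 1188.19 K.
Area A = 0.108 × 0.167 = 0.018036 m².
Then P = σAT⁴ = 5.670×10⁻⁸×0.018036×(1188.19)⁴ = 2.04×10³ W.

P ≈ 2.04×10³ W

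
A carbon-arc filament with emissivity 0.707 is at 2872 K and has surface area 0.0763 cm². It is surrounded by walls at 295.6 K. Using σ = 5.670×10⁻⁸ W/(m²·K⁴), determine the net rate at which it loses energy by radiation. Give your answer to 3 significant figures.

Net loss ≈ 20.8 W

Area A = 0.0763 cm² = 7.63×10⁻⁶ m².
Net radiated power P_net = εσA(T⁴ − T₀⁴) = 0.707×5.670×10⁻⁸×7.63×10⁻⁶×(2872⁴ − 295.6⁴).
T⁴ − T₀⁴ = 6.80358×10¹³ − 7.63515×10⁹ = 6.80282×10¹³ K⁴, so P_net = 20.8 W.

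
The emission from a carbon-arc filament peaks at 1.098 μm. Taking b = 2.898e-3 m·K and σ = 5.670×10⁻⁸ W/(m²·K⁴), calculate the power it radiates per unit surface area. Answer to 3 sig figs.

Wien's law: T = b/λ_max = 2.898×10⁻³/1.098×10⁻⁶ = 2639.34 K.
Then I = σT⁴ = 5.670×10⁻⁸×(2639.34)⁴ = 2.75×10⁶ W/m².

I ≈ 2.75×10⁶ W/m²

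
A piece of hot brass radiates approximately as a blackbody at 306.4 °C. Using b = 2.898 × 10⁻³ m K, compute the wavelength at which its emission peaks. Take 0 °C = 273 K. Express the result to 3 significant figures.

T = 306.4 °C + 273 = 579.4 K.
Wien's displacement law: λ_max = b/T = (2.898×10⁻³ m·K)/(579.4 K) = 5.002×10⁻⁶ m.
That is 5.00 μm, in the infrared range.

λ_max ≈ 5.00 μm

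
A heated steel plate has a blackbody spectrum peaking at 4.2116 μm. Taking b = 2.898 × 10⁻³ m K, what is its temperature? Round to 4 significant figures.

T ≈ 688.1 K

Wien's law gives T = b/λ_max = (2.898×10⁻³ m·K)/(4.2116×10⁻⁶ m) = 688.1 K.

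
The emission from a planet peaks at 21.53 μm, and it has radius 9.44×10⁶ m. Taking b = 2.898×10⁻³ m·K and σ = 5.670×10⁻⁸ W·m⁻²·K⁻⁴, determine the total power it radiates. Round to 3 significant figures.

P ≈ 2.08×10¹⁶ W

Wien's law: T = b/λ_max = 2.898×10⁻³/2.153×10⁻⁵ = 134.603 K.
Surface area A = 4πR² = 4π(9.44×10⁶ m)² = 1.11983×10¹⁵ m².
Then P = σAT⁴ = 5.670×10⁻⁸×1.11983×10¹⁵×(134.603)⁴ = 2.08×10¹⁶ W.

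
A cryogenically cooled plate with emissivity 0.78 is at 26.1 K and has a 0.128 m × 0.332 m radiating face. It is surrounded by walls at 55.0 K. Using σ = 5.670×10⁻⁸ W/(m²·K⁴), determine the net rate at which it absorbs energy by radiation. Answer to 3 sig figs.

Net gain ≈ 0.0163 W

Area A = 0.128 × 0.332 = 0.042496 m².
Net radiated power P_net = εσA(T⁴ − T₀⁴) = 0.78×5.670×10⁻⁸×0.042496×(26.1⁴ − 55.0⁴).
T⁴ − T₀⁴ = 4.64047×10⁵ − 9.15062×10⁶ = -8.68657×10⁶ K⁴, so P_net = -0.0163 W — negative, meaning a net gain of 0.0163 W.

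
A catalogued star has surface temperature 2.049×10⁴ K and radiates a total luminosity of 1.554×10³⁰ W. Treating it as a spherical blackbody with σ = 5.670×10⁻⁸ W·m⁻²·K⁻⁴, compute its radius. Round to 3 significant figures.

L = 4πR²σT⁴ ⇒ R = √(L/(4πσT⁴)).
σT⁴ = 9.99427×10⁹ W/m², so R = √(1.554×10³⁰/(4π×9.99427×10⁹)) = 3.52×10⁹ m.

R ≈ 3.52×10⁹ m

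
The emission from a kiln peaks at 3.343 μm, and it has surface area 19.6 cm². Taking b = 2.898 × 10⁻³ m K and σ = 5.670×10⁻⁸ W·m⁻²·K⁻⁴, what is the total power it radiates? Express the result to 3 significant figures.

P ≈ 62.8 W

Wien's law: T = b/λ_max = 2.898×10⁻³/3.343×10⁻⁶ = 866.886 K.
Area A = 19.6 cm² = 1.96×10⁻³ m².
Then P = σAT⁴ = 5.670×10⁻⁸×1.96×10⁻³×(866.886)⁴ = 62.8 W.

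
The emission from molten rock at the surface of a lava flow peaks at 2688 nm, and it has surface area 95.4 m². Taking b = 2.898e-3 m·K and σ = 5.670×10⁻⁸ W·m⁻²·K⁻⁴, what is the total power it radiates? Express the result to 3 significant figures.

P ≈ 7.31×10⁶ W

Wien's law: T = b/λ_max = 2.898×10⁻³/2.688×10⁻⁶ = 1078.12 K.
Area A = 95.4 m².
Then P = σAT⁴ = 5.670×10⁻⁸×95.4×(1078.12)⁴ = 7.31×10⁶ W.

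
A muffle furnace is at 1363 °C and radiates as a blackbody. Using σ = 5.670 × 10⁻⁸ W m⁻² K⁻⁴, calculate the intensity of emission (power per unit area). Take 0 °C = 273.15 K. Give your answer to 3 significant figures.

T = 1363 °C + 273.15 = 1636.15 K.
Stefan–Boltzmann: I = σT⁴ = 5.670×10⁻⁸ × (1636.15)⁴ = 4.06×10⁵ W/m².

I ≈ 4.06×10⁵ W/m²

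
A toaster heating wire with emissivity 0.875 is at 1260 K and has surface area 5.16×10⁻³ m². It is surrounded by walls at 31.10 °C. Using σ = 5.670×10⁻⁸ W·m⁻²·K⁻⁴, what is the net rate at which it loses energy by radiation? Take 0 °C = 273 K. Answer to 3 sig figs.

Surroundings: T = 31.10 °C + 273 = 304.10 K.
Area A = 5.16×10⁻³ m².
Net radiated power P_net = εσA(T⁴ − T₀⁴) = 0.875×5.670×10⁻⁸×5.16×10⁻³×(1260⁴ − 304.10⁴).
T⁴ − T₀⁴ = 2.52047×10¹² − 8.55196×10⁹ = 2.51192×10¹² K⁴, so P_net = 643 W.

Net loss ≈ 643 W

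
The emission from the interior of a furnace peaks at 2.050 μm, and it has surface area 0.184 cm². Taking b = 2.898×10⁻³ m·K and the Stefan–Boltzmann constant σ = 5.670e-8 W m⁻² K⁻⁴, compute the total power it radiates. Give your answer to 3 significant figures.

Wien's law: T = b/λ_max = 2.898×10⁻³/2.050×10⁻⁶ = 1413.66 K.
Area A = 0.184 cm² = 1.84×10⁻⁵ m².
Then P = σAT⁴ = 5.670×10⁻⁸×1.84×10⁻⁵×(1413.66)⁴ = 4.17 W.

P ≈ 4.17 W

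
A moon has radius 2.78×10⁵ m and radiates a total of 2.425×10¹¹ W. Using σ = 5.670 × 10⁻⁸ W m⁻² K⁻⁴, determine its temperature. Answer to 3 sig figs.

T ≈ 45.8 K

Surface area A = 4πR² = 4π(2.78×10⁵ m)² = 9.71179×10¹¹ m².
P = σAT⁴ ⇒ T = (P/(σA))^(1/4) = (2.425×10¹¹/(5.670×10⁻⁸×9.71179×10¹¹))^(1/4) = 45.8 K.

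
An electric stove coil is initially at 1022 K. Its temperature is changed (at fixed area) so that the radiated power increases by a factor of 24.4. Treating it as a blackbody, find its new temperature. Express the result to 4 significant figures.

P ∝ T⁴, so T₂/T₁ = (P₂/P₁)^(1/4) = (24.4)^(1/4) = 2.22253.
T₂ = 1022 × 2.22253 = 2271 K.

T₂ ≈ 2271 K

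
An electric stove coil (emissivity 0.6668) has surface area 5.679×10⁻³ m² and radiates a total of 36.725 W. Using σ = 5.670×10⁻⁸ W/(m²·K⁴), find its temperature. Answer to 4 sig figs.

T ≈ 643.1 K

Area A = 5.679×10⁻³ m².
P = εσAT⁴ ⇒ T = (P/(εσA))^(1/4) = (36.725/(0.6668×5.670×10⁻⁸×5.679×10⁻³))^(1/4) = 643.1 K.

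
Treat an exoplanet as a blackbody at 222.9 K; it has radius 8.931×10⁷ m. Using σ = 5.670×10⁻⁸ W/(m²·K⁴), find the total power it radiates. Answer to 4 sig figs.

P ≈ 1.403×10¹⁹ W

Surface area A = 4πR² = 4π(8.931×10⁷ m)² = 1.00233×10¹⁷ m².
P = σAT⁴ = 5.670×10⁻⁸ × 1.00233×10¹⁷ × (222.9)⁴ = 1.403×10¹⁹ W.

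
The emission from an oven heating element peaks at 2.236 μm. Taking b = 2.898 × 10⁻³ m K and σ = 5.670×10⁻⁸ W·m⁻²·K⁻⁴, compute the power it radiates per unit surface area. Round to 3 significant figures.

I ≈ 1.60×10⁵ W/m²

Wien's law: T = b/λ_max = 2.898×10⁻³/2.236×10⁻⁶ = 1296.06 K.
Then I = σT⁴ = 5.670×10⁻⁸×(1296.06)⁴ = 1.60×10⁵ W/m².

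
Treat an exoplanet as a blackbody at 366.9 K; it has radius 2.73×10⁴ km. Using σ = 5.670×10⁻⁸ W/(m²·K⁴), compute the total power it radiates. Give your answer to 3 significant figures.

Surface area A = 4πR² = 4π(2.73×10⁷ m)² = 9.36559×10¹⁵ m².
P = σAT⁴ = 5.670×10⁻⁸ × 9.36559×10¹⁵ × (366.9)⁴ = 9.62×10¹⁸ W.

P ≈ 9.62×10¹⁸ W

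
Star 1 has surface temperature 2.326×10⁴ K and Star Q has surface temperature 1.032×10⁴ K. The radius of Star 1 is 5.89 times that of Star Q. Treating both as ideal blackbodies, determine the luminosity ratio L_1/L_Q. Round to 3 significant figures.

L_1/L_Q ≈ 895

L ∝ R²T⁴, so L_1/L_Q = (R_1/R_Q)²(T_1/T_Q)⁴ = (5.89)² × (2.326×10⁴/1.032×10⁴)⁴ = 34.6921 × 25.8060 = 895.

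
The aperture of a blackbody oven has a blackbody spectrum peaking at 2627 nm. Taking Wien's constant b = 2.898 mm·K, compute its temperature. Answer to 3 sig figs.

Wien's law gives T = b/λ_max = (2.898×10⁻³ m·K)/(2.627×10⁻⁶ m) = 1.10×10³ K.

T ≈ 1.10×10³ K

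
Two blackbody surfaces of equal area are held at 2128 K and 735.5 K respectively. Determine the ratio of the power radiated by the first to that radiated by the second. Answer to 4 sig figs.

With equal areas, P₁/P₂ = (T₁/T₂)⁴ = (2128/735.5)⁴ = 70.07.

P₁/P₂ ≈ 70.07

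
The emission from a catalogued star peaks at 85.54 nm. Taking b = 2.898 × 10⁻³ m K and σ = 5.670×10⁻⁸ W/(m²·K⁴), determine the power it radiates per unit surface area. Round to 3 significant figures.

Wien's law: T = b/λ_max = 2.898×10⁻³/8.554×10⁻⁸ = 33878.9 K.
Then I = σT⁴ = 5.670×10⁻⁸×(33878.9)⁴ = 7.47×10¹⁰ W/m².

I ≈ 7.47×10¹⁰ W/m²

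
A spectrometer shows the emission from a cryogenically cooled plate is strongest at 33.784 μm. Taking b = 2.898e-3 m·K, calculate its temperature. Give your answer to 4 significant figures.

T ≈ 85.78 K

Wien's law gives T = b/λ_max = (2.898×10⁻³ m·K)/(3.3784×10⁻⁵ m) = 85.78 K.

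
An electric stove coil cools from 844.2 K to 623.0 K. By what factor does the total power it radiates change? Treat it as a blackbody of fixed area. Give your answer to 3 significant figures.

P ∝ T⁴, so P₂/P₁ = (T₂/T₁)⁴ = (623.0/844.2)⁴ = (0.737977)⁴ = 0.297.

P₂/P₁ ≈ 0.297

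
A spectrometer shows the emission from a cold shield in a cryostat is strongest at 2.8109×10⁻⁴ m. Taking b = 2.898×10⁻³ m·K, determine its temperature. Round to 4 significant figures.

Wien's law gives T = b/λ_max = (2.898×10⁻³ m·K)/(2.8109×10⁻⁴ m) = 10.31 K.

T ≈ 10.31 K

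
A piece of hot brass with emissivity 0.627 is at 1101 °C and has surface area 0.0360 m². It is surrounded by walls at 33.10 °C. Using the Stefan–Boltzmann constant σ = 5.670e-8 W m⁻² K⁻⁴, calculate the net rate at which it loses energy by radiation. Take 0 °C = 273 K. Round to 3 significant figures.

Net loss ≈ 4.55×10³ W

T = 1101 °C + 273 = 1374 K.
Surroundings: T = 33.10 °C + 273 = 306.10 K.
Area A = 0.0360 m².
Net radiated power P_net = εσA(T⁴ − T₀⁴) = 0.627×5.670×10⁻⁸×0.0360×(1374⁴ − 306.10⁴).
T⁴ − T₀⁴ = 3.56408×10¹² − 8.77917×10⁹ = 3.55530×10¹² K⁴, so P_net = 4.55×10³ W.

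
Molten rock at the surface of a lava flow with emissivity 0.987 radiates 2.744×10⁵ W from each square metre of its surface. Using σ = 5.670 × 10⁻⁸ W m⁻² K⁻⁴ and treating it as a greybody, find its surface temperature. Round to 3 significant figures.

T ≈ 1.49×10³ K

I = εσT⁴, so T = (I/εσ)^(1/4) = (2.744×10⁵/(0.987×5.670×10⁻⁸))^(1/4) = 1.49×10³ K.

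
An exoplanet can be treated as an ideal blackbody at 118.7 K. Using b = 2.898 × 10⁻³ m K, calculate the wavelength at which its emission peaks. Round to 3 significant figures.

λ_max ≈ 24.4 μm

Wien's displacement law: λ_max = b/T = (2.898×10⁻³ m·K)/(118.7 K) = 2.441×10⁻⁵ m.
That is 24.4 μm, in the infrared range.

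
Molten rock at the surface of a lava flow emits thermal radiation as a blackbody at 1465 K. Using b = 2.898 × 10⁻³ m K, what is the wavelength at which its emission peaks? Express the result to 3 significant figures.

Wien's displacement law: λ_max = b/T = (2.898×10⁻³ m·K)/(1465 K) = 1.978×10⁻⁶ m.
That is 1.98×10³ nm, in the infrared range.

λ_max ≈ 1.98×10³ nm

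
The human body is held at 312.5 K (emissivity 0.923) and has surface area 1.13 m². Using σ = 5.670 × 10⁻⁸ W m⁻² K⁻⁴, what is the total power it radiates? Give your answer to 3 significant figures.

P ≈ 564 W

Area A = 1.13 m².
P = εσAT⁴ = 0.923 × 5.670×10⁻⁸ × 1.13 × (312.5)⁴ = 564 W.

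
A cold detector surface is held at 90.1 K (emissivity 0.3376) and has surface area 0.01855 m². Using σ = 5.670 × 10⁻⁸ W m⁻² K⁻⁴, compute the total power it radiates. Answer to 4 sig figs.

Area A = 0.01855 m².
P = εσAT⁴ = 0.3376 × 5.670×10⁻⁸ × 0.01855 × (90.1)⁴ = 0.02340 W.

P ≈ 0.02340 W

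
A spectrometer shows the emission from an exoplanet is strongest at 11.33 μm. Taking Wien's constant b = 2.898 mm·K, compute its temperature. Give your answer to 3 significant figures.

T ≈ 256 K

Wien's law gives T = b/λ_max = (2.898×10⁻³ m·K)/(1.133×10⁻⁵ m) = 256 K.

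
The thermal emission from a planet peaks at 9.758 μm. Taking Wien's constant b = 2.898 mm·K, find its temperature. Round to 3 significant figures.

T ≈ 297 K

Wien's law gives T = b/λ_max = (2.898×10⁻³ m·K)/(9.758×10⁻⁶ m) = 297 K.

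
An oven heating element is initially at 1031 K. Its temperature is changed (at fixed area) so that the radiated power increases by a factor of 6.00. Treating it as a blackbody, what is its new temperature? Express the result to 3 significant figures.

P ∝ T⁴, so T₂/T₁ = (P₂/P₁)^(1/4) = (6.00)^(1/4) = 1.56508.
T₂ = 1031 × 1.56508 = 1.61×10³ K.

T₂ ≈ 1.61×10³ K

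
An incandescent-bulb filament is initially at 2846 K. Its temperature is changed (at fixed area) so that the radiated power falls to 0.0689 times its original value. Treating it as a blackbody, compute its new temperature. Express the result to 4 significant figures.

P ∝ T⁴, so T₂/T₁ = (P₂/P₁)^(1/4) = (0.0689)^(1/4) = 0.512336.
T₂ = 2846 × 0.512336 = 1458 K.

T₂ ≈ 1458 K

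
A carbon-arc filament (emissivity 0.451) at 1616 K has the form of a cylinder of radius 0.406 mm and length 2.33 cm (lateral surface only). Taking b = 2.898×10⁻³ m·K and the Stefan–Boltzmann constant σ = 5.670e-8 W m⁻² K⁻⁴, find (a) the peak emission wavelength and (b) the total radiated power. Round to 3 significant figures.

λ_max ≈ 1.79 μm; P ≈ 10.4 W

(a) λ_max = b/T = 2.898×10⁻³/1616 = 1.793×10⁻⁶ m = 1.79 μm.
Lateral area A = 2πrL = 2π×4.06×10⁻⁴×0.0233 = 5.94377×10⁻⁵ m².
(b) P = εσAT⁴ = 0.451×5.670×10⁻⁸×5.94377×10⁻⁵×(1616)⁴ = 10.4 W.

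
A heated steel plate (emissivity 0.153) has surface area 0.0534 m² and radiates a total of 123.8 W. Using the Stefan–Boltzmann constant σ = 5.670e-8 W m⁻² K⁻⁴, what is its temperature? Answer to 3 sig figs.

T ≈ 719 K

Area A = 0.0534 m².
P = εσAT⁴ ⇒ T = (P/(εσA))^(1/4) = (123.8/(0.153×5.670×10⁻⁸×0.0534))^(1/4) = 719 K.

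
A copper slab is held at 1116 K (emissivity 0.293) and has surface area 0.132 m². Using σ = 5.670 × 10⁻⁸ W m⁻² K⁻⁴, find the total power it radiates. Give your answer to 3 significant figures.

P ≈ 3.40×10³ W

Area A = 0.132 m².
P = εσAT⁴ = 0.293 × 5.670×10⁻⁸ × 0.132 × (1116)⁴ = 3.40×10³ W.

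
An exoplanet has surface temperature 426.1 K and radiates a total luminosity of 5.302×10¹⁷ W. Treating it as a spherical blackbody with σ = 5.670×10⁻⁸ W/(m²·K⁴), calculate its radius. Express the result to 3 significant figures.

R ≈ 4.75×10⁶ m

L = 4πR²σT⁴ ⇒ R = √(L/(4πσT⁴)).
σT⁴ = 1869.09 W/m², so R = √(5.302×10¹⁷/(4π×1869.09)) = 4.75×10⁶ m.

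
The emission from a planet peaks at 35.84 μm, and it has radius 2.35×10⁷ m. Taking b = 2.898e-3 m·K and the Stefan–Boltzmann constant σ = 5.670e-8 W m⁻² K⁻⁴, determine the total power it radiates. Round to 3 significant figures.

Wien's law: T = b/λ_max = 2.898×10⁻³/3.584×10⁻⁵ = 80.8594 K.
Surface area A = 4πR² = 4π(2.35×10⁷ m)² = 6.93978×10¹⁵ m².
Then P = σAT⁴ = 5.670×10⁻⁸×6.93978×10¹⁵×(80.8594)⁴ = 1.68×10¹⁶ W.

P ≈ 1.68×10¹⁶ W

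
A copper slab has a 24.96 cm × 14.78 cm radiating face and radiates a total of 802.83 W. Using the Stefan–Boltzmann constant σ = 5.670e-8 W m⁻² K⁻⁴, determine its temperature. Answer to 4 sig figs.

T ≈ 787.1 K

Area A = 0.2496 × 0.1478 = 0.0368909 m².
P = σAT⁴ ⇒ T = (P/(σA))^(1/4) = (802.83/(5.670×10⁻⁸×0.0368909))^(1/4) = 787.1 K.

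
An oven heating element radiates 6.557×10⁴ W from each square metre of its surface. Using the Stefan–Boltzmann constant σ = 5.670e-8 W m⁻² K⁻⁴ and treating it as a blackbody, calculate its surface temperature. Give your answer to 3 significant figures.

T ≈ 1.04×10³ K

I = σT⁴, so T = (I/σ)^(1/4) = (6.557×10⁴/(5.670×10⁻⁸))^(1/4) = 1.04×10³ K.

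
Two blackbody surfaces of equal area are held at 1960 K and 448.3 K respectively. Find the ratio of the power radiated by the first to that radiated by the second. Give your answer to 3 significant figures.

P₁/P₂ ≈ 365

With equal areas, P₁/P₂ = (T₁/T₂)⁴ = (1960/448.3)⁴ = 365.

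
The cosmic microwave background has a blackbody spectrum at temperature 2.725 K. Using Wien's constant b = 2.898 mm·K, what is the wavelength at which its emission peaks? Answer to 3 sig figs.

λ_max ≈ 1.06 mm

Wien's displacement law: λ_max = b/T = (2.898×10⁻³ m·K)/(2.725 K) = 1.063×10⁻³ m.
That is 1.06 mm, in the microwave range.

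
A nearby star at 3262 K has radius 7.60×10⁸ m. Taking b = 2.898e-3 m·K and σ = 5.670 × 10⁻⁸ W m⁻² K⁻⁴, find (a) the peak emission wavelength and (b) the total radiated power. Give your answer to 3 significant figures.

(a) λ_max = b/T = 2.898×10⁻³/3262 = 8.884×10⁻⁷ m = 888 nm.
Surface area A = 4πR² = 4π(7.60×10⁸ m)² = 7.25834×10¹⁸ m².
(b) P = σAT⁴ = 5.670×10⁻⁸×7.25834×10¹⁸×(3262)⁴ = 4.66×10²⁵ W.

λ_max ≈ 888 nm; P ≈ 4.66×10²⁵ W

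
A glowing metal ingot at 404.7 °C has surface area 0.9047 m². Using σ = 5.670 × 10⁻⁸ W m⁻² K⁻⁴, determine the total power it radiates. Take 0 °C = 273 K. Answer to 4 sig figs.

P ≈ 1.082×10⁴ W

T = 404.7 °C + 273 = 677.7 K.
Area A = 0.9047 m².
P = σAT⁴ = 5.670×10⁻⁸ × 0.9047 × (677.7)⁴ = 1.082×10⁴ W.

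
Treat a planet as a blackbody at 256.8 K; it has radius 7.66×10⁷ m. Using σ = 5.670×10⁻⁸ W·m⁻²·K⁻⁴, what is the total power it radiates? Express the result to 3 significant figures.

P ≈ 1.82×10¹⁹ W

Surface area A = 4πR² = 4π(7.66×10⁷ m)² = 7.37339×10¹⁶ m².
P = σAT⁴ = 5.670×10⁻⁸ × 7.37339×10¹⁶ × (256.8)⁴ = 1.82×10¹⁹ W.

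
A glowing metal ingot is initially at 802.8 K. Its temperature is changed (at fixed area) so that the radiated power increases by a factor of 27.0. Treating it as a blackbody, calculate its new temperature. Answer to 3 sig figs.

T₂ ≈ 1.83×10³ K

P ∝ T⁴, so T₂/T₁ = (P₂/P₁)^(1/4) = (27.0)^(1/4) = 2.27951.
T₂ = 802.8 × 2.27951 = 1.83×10³ K.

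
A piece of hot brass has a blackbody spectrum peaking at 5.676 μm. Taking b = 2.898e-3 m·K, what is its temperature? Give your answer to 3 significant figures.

T ≈ 511 K

Wien's law gives T = b/λ_max = (2.898×10⁻³ m·K)/(5.676×10⁻⁶ m) = 511 K.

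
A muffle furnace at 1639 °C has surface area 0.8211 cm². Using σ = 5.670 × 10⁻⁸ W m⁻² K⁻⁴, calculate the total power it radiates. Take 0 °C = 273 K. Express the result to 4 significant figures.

T = 1639 °C + 273 = 1912 K.
Area A = 0.8211 cm² = 8.211×10⁻⁵ m².
P = σAT⁴ = 5.670×10⁻⁸ × 8.211×10⁻⁵ × (1912)⁴ = 62.22 W.

P ≈ 62.22 W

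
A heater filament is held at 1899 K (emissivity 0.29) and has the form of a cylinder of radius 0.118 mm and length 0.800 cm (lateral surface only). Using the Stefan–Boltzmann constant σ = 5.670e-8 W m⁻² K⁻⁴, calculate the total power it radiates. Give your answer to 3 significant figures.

P ≈ 1.27 W

Lateral area A = 2πrL = 2π×1.18×10⁻⁴×8.00×10⁻³ = 5.93133×10⁻⁶ m².
P = εσAT⁴ = 0.29 × 5.670×10⁻⁸ × 5.93133×10⁻⁶ × (1899)⁴ = 1.27 W.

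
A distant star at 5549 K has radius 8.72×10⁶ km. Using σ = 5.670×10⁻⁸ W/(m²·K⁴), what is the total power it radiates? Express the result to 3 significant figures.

Surface area A = 4πR² = 4π(8.72×10⁹ m)² = 9.55527×10²⁰ m².
P = σAT⁴ = 5.670×10⁻⁸ × 9.55527×10²⁰ × (5549)⁴ = 5.14×10²⁸ W.

P ≈ 5.14×10²⁸ W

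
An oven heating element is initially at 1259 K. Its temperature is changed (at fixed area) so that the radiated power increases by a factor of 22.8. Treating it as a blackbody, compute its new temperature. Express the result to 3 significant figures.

P ∝ T⁴, so T₂/T₁ = (P₂/P₁)^(1/4) = (22.8)^(1/4) = 2.18516.
T₂ = 1259 × 2.18516 = 2.75×10³ K.

T₂ ≈ 2.75×10³ K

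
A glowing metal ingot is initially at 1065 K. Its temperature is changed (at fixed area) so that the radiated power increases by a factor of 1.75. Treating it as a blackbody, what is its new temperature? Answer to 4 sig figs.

P ∝ T⁴, so T₂/T₁ = (P₂/P₁)^(1/4) = (1.75)^(1/4) = 1.15016.
T₂ = 1065 × 1.15016 = 1225 K.

T₂ ≈ 1225 K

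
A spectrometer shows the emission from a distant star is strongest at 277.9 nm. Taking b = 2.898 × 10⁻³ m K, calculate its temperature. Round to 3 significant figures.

T ≈ 1.04×10⁴ K

Wien's law gives T = b/λ_max = (2.898×10⁻³ m·K)/(2.779×10⁻⁷ m) = 1.04×10⁴ K.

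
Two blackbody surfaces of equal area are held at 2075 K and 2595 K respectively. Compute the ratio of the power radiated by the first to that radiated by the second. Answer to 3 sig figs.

P₁/P₂ ≈ 0.409

With equal areas, P₁/P₂ = (T₁/T₂)⁴ = (2075/2595)⁴ = 0.409.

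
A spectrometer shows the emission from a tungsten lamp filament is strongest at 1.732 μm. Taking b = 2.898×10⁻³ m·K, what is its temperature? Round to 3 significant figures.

Wien's law gives T = b/λ_max = (2.898×10⁻³ m·K)/(1.732×10⁻⁶ m) = 1.67×10³ K.

T ≈ 1.67×10³ K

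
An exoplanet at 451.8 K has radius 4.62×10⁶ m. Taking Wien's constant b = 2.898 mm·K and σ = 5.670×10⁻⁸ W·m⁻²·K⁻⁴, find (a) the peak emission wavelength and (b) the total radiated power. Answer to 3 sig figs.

λ_max ≈ 6.41 μm; P ≈ 6.34×10¹⁷ W

(a) λ_max = b/T = 2.898×10⁻³/451.8 = 6.414×10⁻⁶ m = 6.41 μm.
Surface area A = 4πR² = 4π(4.62×10⁶ m)² = 2.68222×10¹⁴ m².
(b) P = σAT⁴ = 5.670×10⁻⁸×2.68222×10¹⁴×(451.8)⁴ = 6.34×10¹⁷ W.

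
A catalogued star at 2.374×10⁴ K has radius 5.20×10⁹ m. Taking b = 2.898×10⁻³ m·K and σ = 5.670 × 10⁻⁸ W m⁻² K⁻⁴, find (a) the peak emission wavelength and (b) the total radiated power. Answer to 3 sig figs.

λ_max ≈ 122 nm; P ≈ 6.12×10³⁰ W

(a) λ_max = b/T = 2.898×10⁻³/2.374×10⁴ = 1.221×10⁻⁷ m = 122 nm.
Surface area A = 4πR² = 4π(5.20×10⁹ m)² = 3.39795×10²⁰ m².
(b) P = σAT⁴ = 5.670×10⁻⁸×3.39795×10²⁰×(2.374×10⁴)⁴ = 6.12×10³⁰ W.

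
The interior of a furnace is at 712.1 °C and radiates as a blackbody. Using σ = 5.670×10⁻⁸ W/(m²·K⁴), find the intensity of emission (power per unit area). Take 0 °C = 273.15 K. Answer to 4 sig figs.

T = 712.1 °C + 273.15 = 985.25 K.
Stefan–Boltzmann: I = σT⁴ = 5.670×10⁻⁸ × (985.25)⁴ = 5.343×10⁴ W/m².

I ≈ 5.343×10⁴ W/m²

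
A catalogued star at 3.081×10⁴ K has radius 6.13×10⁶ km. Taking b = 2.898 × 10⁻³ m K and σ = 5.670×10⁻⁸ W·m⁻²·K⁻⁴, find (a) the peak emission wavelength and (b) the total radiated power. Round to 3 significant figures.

(a) λ_max = b/T = 2.898×10⁻³/3.081×10⁴ = 9.406×10⁻⁸ m = 94.1 nm.
Surface area A = 4πR² = 4π(6.13×10⁹ m)² = 4.72205×10²⁰ m².
(b) P = σAT⁴ = 5.670×10⁻⁸×4.72205×10²⁰×(3.081×10⁴)⁴ = 2.41×10³¹ W.

λ_max ≈ 94.1 nm; P ≈ 2.41×10³¹ W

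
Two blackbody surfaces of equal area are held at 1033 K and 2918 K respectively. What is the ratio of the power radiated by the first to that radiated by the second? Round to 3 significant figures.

P₁/P₂ ≈ 0.0157

With equal areas, P₁/P₂ = (T₁/T₂)⁴ = (1033/2918)⁴ = 0.0157.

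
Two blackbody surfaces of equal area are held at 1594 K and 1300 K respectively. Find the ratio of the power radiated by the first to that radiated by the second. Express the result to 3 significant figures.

With equal areas, P₁/P₂ = (T₁/T₂)⁴ = (1594/1300)⁴ = 2.26.

P₁/P₂ ≈ 2.26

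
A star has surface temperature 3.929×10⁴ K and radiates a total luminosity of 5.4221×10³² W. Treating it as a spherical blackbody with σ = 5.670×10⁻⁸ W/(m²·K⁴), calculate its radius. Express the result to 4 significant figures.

L = 4πR²σT⁴ ⇒ R = √(L/(4πσT⁴)).
σT⁴ = 1.35117×10¹¹ W/m², so R = √(5.4221×10³²/(4π×1.35117×10¹¹)) = 1.787×10¹⁰ m.

R ≈ 1.787×10¹⁰ m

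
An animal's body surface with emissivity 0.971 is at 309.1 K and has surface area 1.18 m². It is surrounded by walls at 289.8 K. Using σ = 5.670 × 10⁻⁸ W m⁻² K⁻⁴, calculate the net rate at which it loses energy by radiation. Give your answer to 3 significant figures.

Area A = 1.18 m².
Net radiated power P_net = εσA(T⁴ − T₀⁴) = 0.971×5.670×10⁻⁸×1.18×(309.1⁴ − 289.8⁴).
T⁴ − T₀⁴ = 9.12843×10⁹ − 7.05332×10⁹ = 2.07511×10⁹ K⁴, so P_net = 135 W.

Net loss ≈ 135 W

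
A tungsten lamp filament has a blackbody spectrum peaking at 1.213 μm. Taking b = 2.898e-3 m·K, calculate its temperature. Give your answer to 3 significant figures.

T ≈ 2.39×10³ K

Wien's law gives T = b/λ_max = (2.898×10⁻³ m·K)/(1.213×10⁻⁶ m) = 2.39×10³ K.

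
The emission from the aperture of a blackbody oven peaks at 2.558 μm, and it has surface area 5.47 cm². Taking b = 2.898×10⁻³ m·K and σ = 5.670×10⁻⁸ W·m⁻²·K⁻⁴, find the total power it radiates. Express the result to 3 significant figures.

P ≈ 51.1 W

Wien's law: T = b/λ_max = 2.898×10⁻³/2.558×10⁻⁶ = 1132.92 K.
Area A = 5.47 cm² = 5.47×10⁻⁴ m².
Then P = σAT⁴ = 5.670×10⁻⁸×5.47×10⁻⁴×(1132.92)⁴ = 51.1 W.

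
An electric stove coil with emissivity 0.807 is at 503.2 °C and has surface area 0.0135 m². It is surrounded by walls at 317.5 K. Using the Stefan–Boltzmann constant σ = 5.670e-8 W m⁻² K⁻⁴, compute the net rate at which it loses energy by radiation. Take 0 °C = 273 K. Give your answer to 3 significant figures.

T = 503.2 °C + 273 = 776.2 K.
Area A = 0.0135 m².
Net radiated power P_net = εσA(T⁴ − T₀⁴) = 0.807×5.670×10⁻⁸×0.0135×(776.2⁴ − 317.5⁴).
T⁴ − T₀⁴ = 3.62990×10¹¹ − 1.01619×10¹⁰ = 3.52828×10¹¹ K⁴, so P_net = 218 W.

Net loss ≈ 218 W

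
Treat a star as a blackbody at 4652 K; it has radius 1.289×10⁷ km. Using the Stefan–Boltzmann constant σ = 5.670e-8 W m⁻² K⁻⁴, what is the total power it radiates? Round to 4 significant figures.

P ≈ 5.544×10²⁸ W

Surface area A = 4πR² = 4π(1.289×10¹⁰ m)² = 2.08793×10²¹ m².
P = σAT⁴ = 5.670×10⁻⁸ × 2.08793×10²¹ × (4652)⁴ = 5.544×10²⁸ W.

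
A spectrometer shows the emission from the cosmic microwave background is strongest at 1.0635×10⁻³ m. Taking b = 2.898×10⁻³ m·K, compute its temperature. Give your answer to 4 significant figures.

Wien's law gives T = b/λ_max = (2.898×10⁻³ m·K)/(1.0635×10⁻³ m) = 2.725 K.

T ≈ 2.725 K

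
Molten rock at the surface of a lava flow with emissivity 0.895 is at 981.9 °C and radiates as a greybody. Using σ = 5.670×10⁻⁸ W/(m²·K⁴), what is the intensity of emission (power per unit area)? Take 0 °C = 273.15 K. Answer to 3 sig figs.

T = 981.9 °C + 273.15 = 1255.05 K.
Stefan–Boltzmann: I = εσT⁴ = 0.895 × 5.670×10⁻⁸ × (1255.05)⁴ = 1.26×10⁵ W/m².

I ≈ 1.26×10⁵ W/m²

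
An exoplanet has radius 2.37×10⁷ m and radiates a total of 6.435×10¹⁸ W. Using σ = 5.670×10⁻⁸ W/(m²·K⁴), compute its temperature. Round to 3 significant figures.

Surface area A = 4πR² = 4π(2.37×10⁷ m)² = 7.05840×10¹⁵ m².
P = σAT⁴ ⇒ T = (P/(σA))^(1/4) = (6.435×10¹⁸/(5.670×10⁻⁸×7.05840×10¹⁵))^(1/4) = 356 K.

T ≈ 356 K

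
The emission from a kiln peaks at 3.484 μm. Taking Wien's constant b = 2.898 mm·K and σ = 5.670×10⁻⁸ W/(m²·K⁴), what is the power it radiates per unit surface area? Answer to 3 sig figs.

Wien's law: T = b/λ_max = 2.898×10⁻³/3.484×10⁻⁶ = 831.803 K.
Then I = σT⁴ = 5.670×10⁻⁸×(831.803)⁴ = 2.71×10⁴ W/m².

I ≈ 2.71×10⁴ W/m²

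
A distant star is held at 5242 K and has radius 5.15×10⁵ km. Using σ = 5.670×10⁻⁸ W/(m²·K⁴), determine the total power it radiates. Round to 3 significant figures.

Surface area A = 4πR² = 4π(5.15×10⁸ m)² = 3.33292×10¹⁸ m².
P = σAT⁴ = 5.670×10⁻⁸ × 3.33292×10¹⁸ × (5242)⁴ = 1.43×10²⁶ W.

P ≈ 1.43×10²⁶ W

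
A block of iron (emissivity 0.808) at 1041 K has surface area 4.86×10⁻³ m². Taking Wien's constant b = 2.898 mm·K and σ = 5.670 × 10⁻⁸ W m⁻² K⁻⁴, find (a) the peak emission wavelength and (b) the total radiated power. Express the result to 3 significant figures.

(a) λ_max = b/T = 2.898×10⁻³/1041 = 2.784×10⁻⁶ m = 2.78×10³ nm.
Area A = 4.86×10⁻³ m².
(b) P = εσAT⁴ = 0.808×5.670×10⁻⁸×4.86×10⁻³×(1041)⁴ = 261 W.

λ_max ≈ 2.78×10³ nm; P ≈ 261 W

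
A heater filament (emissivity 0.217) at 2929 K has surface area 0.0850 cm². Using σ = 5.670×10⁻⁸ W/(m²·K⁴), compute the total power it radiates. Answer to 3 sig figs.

Area A = 0.0850 cm² = 8.50×10⁻⁶ m².
P = εσAT⁴ = 0.217 × 5.670×10⁻⁸ × 8.50×10⁻⁶ × (2929)⁴ = 7.70 W.

P ≈ 7.70 W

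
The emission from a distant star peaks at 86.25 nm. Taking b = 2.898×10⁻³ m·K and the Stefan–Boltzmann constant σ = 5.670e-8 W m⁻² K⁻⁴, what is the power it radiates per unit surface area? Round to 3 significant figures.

I ≈ 7.23×10¹⁰ W/m²

Wien's law: T = b/λ_max = 2.898×10⁻³/8.625×10⁻⁸ = 33600.0 K.
Then I = σT⁴ = 5.670×10⁻⁸×(33600.0)⁴ = 7.23×10¹⁰ W/m².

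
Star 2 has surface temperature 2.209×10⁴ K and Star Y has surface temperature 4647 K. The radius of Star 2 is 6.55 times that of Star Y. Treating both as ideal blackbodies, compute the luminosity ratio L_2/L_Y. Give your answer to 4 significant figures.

L ∝ R²T⁴, so L_2/L_Y = (R_2/R_Y)²(T_2/T_Y)⁴ = (6.55)² × (2.209×10⁴/4647)⁴ = 42.9025 × 510.613 = 2.191×10⁴.

L_2/L_Y ≈ 2.191×10⁴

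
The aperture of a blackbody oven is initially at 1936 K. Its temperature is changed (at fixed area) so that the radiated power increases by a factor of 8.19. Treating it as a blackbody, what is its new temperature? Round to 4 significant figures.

P ∝ T⁴, so T₂/T₁ = (P₂/P₁)^(1/4) = (8.19)^(1/4) = 1.69169.
T₂ = 1936 × 1.69169 = 3275 K.

T₂ ≈ 3275 K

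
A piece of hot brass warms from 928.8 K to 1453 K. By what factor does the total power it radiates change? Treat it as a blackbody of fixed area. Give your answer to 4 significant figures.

P ∝ T⁴, so P₂/P₁ = (T₂/T₁)⁴ = (1453/928.8)⁴ = (1.56438)⁴ = 5.989.

P₂/P₁ ≈ 5.989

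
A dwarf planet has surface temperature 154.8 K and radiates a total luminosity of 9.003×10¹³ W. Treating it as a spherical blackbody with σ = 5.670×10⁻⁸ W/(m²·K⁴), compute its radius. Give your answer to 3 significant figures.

R ≈ 4.69×10⁵ m

L = 4πR²σT⁴ ⇒ R = √(L/(4πσT⁴)).
σT⁴ = 32.5587 W/m², so R = √(9.003×10¹³/(4π×32.5587)) = 4.69×10⁵ m.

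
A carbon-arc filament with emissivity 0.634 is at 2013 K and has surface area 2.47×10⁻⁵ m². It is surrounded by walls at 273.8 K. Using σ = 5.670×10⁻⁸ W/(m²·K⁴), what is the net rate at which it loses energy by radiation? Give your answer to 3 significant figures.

Net loss ≈ 14.6 W

Area A = 2.47×10⁻⁵ m².
Net radiated power P_net = εσA(T⁴ − T₀⁴) = 0.634×5.670×10⁻⁸×2.47×10⁻⁵×(2013⁴ − 273.8⁴).
T⁴ − T₀⁴ = 1.64201×10¹³ − 5.61997×10⁹ = 1.64145×10¹³ K⁴, so P_net = 14.6 W.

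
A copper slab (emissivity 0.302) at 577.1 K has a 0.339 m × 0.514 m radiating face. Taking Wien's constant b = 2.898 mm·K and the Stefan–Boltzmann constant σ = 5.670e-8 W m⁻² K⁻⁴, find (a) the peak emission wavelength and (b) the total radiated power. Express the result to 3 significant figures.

λ_max ≈ 5.02 μm; P ≈ 331 W

(a) λ_max = b/T = 2.898×10⁻³/577.1 = 5.022×10⁻⁶ m = 5.02 μm.
Area A = 0.339 × 0.514 = 0.174246 m².
(b) P = εσAT⁴ = 0.302×5.670×10⁻⁸×0.174246×(577.1)⁴ = 331 W.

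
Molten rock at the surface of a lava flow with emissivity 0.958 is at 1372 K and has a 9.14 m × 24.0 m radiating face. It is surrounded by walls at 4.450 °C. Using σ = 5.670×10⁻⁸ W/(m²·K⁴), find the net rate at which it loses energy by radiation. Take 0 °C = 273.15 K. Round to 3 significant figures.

Net loss ≈ 4.21×10⁷ W

Surroundings: T = 4.450 °C + 273.15 = 277.600 K.
Area A = 9.14 × 24.0 = 219.36 m².
Net radiated power P_net = εσA(T⁴ − T₀⁴) = 0.958×5.670×10⁻⁸×219.36×(1372⁴ − 277.600⁴).
T⁴ − T₀⁴ = 3.54337×10¹² − 5.93851×10⁹ = 3.53743×10¹² K⁴, so P_net = 4.21×10⁷ W.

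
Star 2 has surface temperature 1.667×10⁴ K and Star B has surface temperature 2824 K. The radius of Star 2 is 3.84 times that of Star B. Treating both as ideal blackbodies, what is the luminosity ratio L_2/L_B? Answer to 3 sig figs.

L_2/L_B ≈ 1.79×10⁴

L ∝ R²T⁴, so L_2/L_B = (R_2/R_B)²(T_2/T_B)⁴ = (3.84)² × (1.667×10⁴/2824)⁴ = 14.7456 × 1214.18 = 1.79×10⁴.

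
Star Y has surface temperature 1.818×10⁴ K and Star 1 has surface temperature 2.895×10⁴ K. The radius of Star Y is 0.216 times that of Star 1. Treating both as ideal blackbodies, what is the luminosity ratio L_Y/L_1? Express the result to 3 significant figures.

L ∝ R²T⁴, so L_Y/L_1 = (R_Y/R_1)²(T_Y/T_1)⁴ = (0.216)² × (1.818×10⁴/2.895×10⁴)⁴ = 0.046656 × 0.155518 = 7.26×10⁻³.

L_Y/L_1 ≈ 7.26×10⁻³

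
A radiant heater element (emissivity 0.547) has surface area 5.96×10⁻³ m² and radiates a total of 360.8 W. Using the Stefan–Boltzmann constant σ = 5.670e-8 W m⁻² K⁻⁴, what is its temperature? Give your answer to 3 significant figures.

Area A = 5.96×10⁻³ m².
P = εσAT⁴ ⇒ T = (P/(εσA))^(1/4) = (360.8/(0.547×5.670×10⁻⁸×5.96×10⁻³))^(1/4) = 1.18×10³ K.

T ≈ 1.18×10³ K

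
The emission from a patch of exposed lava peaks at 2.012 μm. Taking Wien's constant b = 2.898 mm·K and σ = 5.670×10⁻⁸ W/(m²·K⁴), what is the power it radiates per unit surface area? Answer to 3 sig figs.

Wien's law: T = b/λ_max = 2.898×10⁻³/2.012×10⁻⁶ = 1440.36 K.
Then I = σT⁴ = 5.670×10⁻⁸×(1440.36)⁴ = 2.44×10⁵ W/m².

I ≈ 2.44×10⁵ W/m²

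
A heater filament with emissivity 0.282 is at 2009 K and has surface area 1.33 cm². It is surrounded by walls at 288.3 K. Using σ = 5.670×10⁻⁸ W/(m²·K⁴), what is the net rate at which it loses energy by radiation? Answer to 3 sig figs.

Net loss ≈ 34.6 W

Area A = 1.33 cm² = 1.33×10⁻⁴ m².
Net radiated power P_net = εσA(T⁴ − T₀⁴) = 0.282×5.670×10⁻⁸×1.33×10⁻⁴×(2009⁴ − 288.3⁴).
T⁴ − T₀⁴ = 1.62899×10¹³ − 6.90842×10⁹ = 1.62830×10¹³ K⁴, so P_net = 34.6 W.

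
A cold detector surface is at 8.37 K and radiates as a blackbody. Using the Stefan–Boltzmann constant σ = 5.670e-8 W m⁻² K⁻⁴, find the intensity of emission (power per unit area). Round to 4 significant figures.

Stefan–Boltzmann: I = σT⁴ = 5.670×10⁻⁸ × (8.37)⁴ = 2.783×10⁻⁴ W/m².

I ≈ 2.783×10⁻⁴ W/m²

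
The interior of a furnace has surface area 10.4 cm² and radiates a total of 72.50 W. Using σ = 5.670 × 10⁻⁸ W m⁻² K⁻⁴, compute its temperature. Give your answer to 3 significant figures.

Area A = 10.4 cm² = 1.04×10⁻³ m².
P = σAT⁴ ⇒ T = (P/(σA))^(1/4) = (72.50/(5.670×10⁻⁸×1.04×10⁻³))^(1/4) = 1.05×10³ K.

T ≈ 1.05×10³ K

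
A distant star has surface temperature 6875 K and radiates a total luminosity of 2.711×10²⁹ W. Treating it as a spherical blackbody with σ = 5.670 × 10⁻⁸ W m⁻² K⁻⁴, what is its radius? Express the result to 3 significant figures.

R ≈ 1.31×10¹⁰ m

L = 4πR²σT⁴ ⇒ R = √(L/(4πσT⁴)).
σT⁴ = 1.26670×10⁸ W/m², so R = √(2.711×10²⁹/(4π×1.26670×10⁸)) = 1.31×10¹⁰ m.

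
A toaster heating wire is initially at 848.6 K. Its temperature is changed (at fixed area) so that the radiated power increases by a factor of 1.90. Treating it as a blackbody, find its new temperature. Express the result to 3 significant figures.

T₂ ≈ 996 K

P ∝ T⁴, so T₂/T₁ = (P₂/P₁)^(1/4) = (1.90)^(1/4) = 1.17405.
T₂ = 848.6 × 1.17405 = 996 K.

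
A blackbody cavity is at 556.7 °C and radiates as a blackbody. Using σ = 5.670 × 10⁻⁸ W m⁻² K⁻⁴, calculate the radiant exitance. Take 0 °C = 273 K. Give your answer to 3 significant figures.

T = 556.7 °C + 273 = 829.7 K.
Stefan–Boltzmann: I = σT⁴ = 5.670×10⁻⁸ × (829.7)⁴ = 2.69×10⁴ W/m².

I ≈ 2.69×10⁴ W/m²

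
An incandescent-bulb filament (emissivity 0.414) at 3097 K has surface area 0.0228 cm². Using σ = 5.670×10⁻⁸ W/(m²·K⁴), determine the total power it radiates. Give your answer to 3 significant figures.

Area A = 0.0228 cm² = 2.28×10⁻⁶ m².
P = εσAT⁴ = 0.414 × 5.670×10⁻⁸ × 2.28×10⁻⁶ × (3097)⁴ = 4.92 W.

P ≈ 4.92 W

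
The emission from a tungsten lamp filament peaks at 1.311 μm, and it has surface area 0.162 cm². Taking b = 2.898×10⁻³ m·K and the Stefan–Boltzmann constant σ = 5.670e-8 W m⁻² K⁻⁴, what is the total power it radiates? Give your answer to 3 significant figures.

P ≈ 21.9 W

Wien's law: T = b/λ_max = 2.898×10⁻³/1.311×10⁻⁶ = 2210.53 K.
Area A = 0.162 cm² = 1.62×10⁻⁵ m².
Then P = σAT⁴ = 5.670×10⁻⁸×1.62×10⁻⁵×(2210.53)⁴ = 21.9 W.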